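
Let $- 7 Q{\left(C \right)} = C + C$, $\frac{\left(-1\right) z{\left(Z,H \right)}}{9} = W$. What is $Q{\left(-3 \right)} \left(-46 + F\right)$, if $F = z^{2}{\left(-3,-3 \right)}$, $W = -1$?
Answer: $30$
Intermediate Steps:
$z{\left(Z,H \right)} = 9$ ($z{\left(Z,H \right)} = \left(-9\right) \left(-1\right) = 9$)
$Q{\left(C \right)} = - \frac{2 C}{7}$ ($Q{\left(C \right)} = - \frac{C + C}{7} = - \frac{2 C}{7}$)
$F = 81$ ($F = 9^{2} = 81$)
$Q{\left(-3 \right)} \left(-46 + F\right) = \left(- \frac{2}{7}\right) \left(-3\right) \left(-46 + 81\right) = \frac{6}{7} \cdot 35 = 30$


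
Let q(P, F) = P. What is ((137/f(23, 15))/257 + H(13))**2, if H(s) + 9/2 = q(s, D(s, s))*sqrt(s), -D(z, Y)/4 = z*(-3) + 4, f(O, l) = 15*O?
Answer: 69723048632821/31445928900 - 10370243*sqrt(13)/88665 ≈ 1795.5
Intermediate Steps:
D(z, Y) = -16 + 12*z (D(z, Y) = -4*(z*(-3) + 4) = -4*(-3*z + 4) = -4*(4 - 3*z) = -16 + 12*z)
H(s) = -9/2 + s**(3/2) (H(s) = -9/2 + s*sqrt(s) = -9/2 + s**(3/2))
((137/f(23, 15))/257 + H(13))**2 = ((137/((15*23)))/257 + (-9/2 + 13**(3/2)))**2 = ((137/345)*(1/257) + (-9/2 + 13*sqrt(13)))**2 = (137/88665 + (-9/2 + 13*sqrt(13)))**2 = (-797711/177330 + 13*sqrt(13))**2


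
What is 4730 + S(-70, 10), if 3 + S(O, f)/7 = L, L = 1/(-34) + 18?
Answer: 164383/34 ≈ 4834.8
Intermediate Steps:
L = 611/34 (L = -1/34 + 18 = 611/34 ≈ 17.971)
S(O, f) = 3563/34 (S(O, f) = -21 + 7*(611/34) = -21 + 4277/34 = 3563/34)
4730 + S(-70, 10) = 4730 + 3563/34 = 164383/34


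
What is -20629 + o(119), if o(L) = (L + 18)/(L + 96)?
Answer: -4435098/215 ≈ -20628.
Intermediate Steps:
o(L) = (18 + L)/(96 + L)
-20629 + o(119) = -20629 + (18 + 119)/(96 + 119) = -20629 + 137/215 = -4435098/215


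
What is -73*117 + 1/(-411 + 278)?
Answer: -1135954/133 ≈ -8541.0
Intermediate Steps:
-73*117 + 1/(-411 + 278) = -8541 + 1/(-133) = -8541 - 1/133 = -1135954/133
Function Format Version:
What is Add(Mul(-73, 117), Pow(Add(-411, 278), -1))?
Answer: Rational(-1135954, 133) ≈ -8541.0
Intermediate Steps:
Add(Mul(-73, 117), Pow(Add(-411, 278), -1)) = Add(-8541, Pow(-133, -1)) = Add(-8541, Rational(-1, 133)) = Rational(-1135954, 133)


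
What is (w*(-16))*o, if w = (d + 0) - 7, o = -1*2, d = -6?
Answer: -416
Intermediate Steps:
o = -2
w = -13 (w = (-6 + 0) - 7 = -6 - 7 = -13)
(w*(-16))*o = -13*(-16)*(-2) = 208*(-2) = -416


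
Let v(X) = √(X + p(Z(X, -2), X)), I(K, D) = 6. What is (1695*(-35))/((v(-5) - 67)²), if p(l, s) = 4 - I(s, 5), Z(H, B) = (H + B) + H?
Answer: -59325/(67 - I*√7)² ≈ -13.154 - 1.0405*I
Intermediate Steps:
Z(H, B) = B + 2*H (Z(H, B) = (B + H) + H = B + 2*H)
p(l, s) = -2 (p(l, s) = 4 - 1*6 = 4 - 6 = -2)
v(X) = √(-2 + X) (v(X) = √(X - 2) = √(-2 + X))
(1695*(-35))/((v(-5) - 67)²) = (1695*(-35))/((√(-2 - 5) - 67)²) = -59325/(√(-7) - 67)² = -59325/(I*√7 - 67)² = -59325/(-67 + I*√7)²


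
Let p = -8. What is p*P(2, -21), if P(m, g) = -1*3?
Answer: 24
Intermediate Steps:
P(m, g) = -3
p*P(2, -21) = -8*(-3) = 24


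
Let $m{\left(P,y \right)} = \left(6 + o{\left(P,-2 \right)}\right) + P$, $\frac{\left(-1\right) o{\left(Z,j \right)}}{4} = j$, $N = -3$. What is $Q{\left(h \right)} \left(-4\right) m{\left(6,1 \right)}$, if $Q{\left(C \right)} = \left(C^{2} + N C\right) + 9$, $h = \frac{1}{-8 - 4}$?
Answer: $- \frac{6665}{9} \approx -740.56$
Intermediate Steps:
$h = - \frac{1}{12}$ ($h = \frac{1}{-12} = - \frac{1}{12} \approx -0.083333$)
$o{\left(Z,j \right)} = - 4 j$
$m{\left(P,y \right)} = 14 + P$ ($m{\left(P,y \right)} = \left(6 - -8\right) + P = \left(6 + 8\right) + P = 14 + P$)
$Q{\left(C \right)} = 9 + C^{2} - 3 C$ ($Q{\left(C \right)} = \left(C^{2} - 3 C\right) + 9 = 9 + C^{2} - 3 C$)
$Q{\left(h \right)} \left(-4\right) m{\left(6,1 \right)} = \left(9 + \left(- \frac{1}{12}\right)^{2} - - \frac{1}{4}\right) \left(-4\right) \left(14 + 6\right) = \left(9 + \frac{1}{144} + \frac{1}{4}\right) \left(-4\right) 20 = \frac{1333}{144} \left(-4\right) 20 = \left(- \frac{1333}{36}\right) 20 = - \frac{6665}{9}$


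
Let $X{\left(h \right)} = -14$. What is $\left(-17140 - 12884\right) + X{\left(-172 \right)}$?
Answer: $-30038$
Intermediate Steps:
$\left(-17140 - 12884\right) + X{\left(-172 \right)} = \left(-17140 - 12884\right) - 14 = -30024 - 14 = -30038$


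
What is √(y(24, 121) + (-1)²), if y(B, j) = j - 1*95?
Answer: 3*√3 ≈ 5.1962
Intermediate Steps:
y(B, j) = -95 + j (y(B, j) = j - 95 = -95 + j)
√(y(24, 121) + (-1)²) = √((-95 + 121) + (-1)²) = √(26 + 1) = √27 = 3*√3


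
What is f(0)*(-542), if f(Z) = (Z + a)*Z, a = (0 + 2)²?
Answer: 0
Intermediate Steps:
a = 4 (a = 2² = 4)
f(Z) = Z*(4 + Z) (f(Z) = (Z + 4)*Z = (4 + Z)*Z = Z*(4 + Z))
f(0)*(-542) = (0*(4 + 0))*(-542) = (0*4)*(-542) = 0*(-542) = 0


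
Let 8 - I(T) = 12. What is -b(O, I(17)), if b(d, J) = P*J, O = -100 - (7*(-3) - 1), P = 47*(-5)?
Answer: -940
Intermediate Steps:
P = -235
O = -78 (O = -100 - (-21 - 1) = -100 - 1*(-22) = -100 + 22 = -78)
I(T) = -4 (I(T) = 8 - 1*12 = 8 - 12 = -4)
b(d, J) = -235*J
-b(O, I(17)) = -(-235)*(-4) = -1*940 = -940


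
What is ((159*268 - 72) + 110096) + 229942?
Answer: 382578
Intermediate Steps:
((159*268 - 72) + 110096) + 229942 = ((42612 - 72) + 110096) + 229942 = (42540 + 110096) + 229942 = 152636 + 229942 = 382578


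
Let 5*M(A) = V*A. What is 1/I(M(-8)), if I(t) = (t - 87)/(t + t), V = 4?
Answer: 64/467 ≈ 0.13704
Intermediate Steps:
M(A) = 4*A/5 (M(A) = (4*A)/5 = 4*A/5)
I(t) = (-87 + t)/(2*t) (I(t) = (-87 + t)/((2*t)) = (-87 + t)*(1/(2*t)) = (-87 + t)/(2*t))
1/I(M(-8)) = 1/((-87 + (4/5)*(-8))/(2*(((4/5)*(-8))))) = 1/((-87 - 32/5)/(2*(-32/5))) = 1/((1/2)*(-5/32)*(-467/5)) = 1/(467/64) = 64/467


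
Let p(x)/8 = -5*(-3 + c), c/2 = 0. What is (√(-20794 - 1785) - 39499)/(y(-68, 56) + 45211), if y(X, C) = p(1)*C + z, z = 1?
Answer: -39499/51932 + I*√22579/51932 ≈ -0.76059 + 0.0028935*I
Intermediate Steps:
c = 0 (c = 2*0 = 0)
p(x) = 120 (p(x) = 8*(-5*(-3 + 0)) = 8*(-5*(-3)) = 8*15 = 120)
y(X, C) = 1 + 120*C (y(X, C) = 120*C + 1 = 1 + 120*C)
(√(-20794 - 1785) - 39499)/(y(-68, 56) + 45211) = (√(-20794 - 1785) - 39499)/((1 + 120*56) + 45211) = (√(-22579) - 39499)/((1 + 6720) + 45211) = (I*√22579 - 39499)/(6721 + 45211) = (-39499 + I*√22579)/51932 = (-39499 + I*√22579)*(1/51932) = -39499/51932 + I*√22579/51932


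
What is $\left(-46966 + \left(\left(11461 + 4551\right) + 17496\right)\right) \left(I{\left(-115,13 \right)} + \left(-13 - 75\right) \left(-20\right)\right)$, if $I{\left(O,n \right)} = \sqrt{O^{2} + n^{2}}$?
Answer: $-23686080 - 13458 \sqrt{13394} \approx -2.5244 \cdot 10^{7}$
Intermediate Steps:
$\left(-46966 + \left(\left(11461 + 4551\right) + 17496\right)\right) \left(I{\left(-115,13 \right)} + \left(-13 - 75\right) \left(-20\right)\right) = \left(-46966 + \left(\left(11461 + 4551\right) + 17496\right)\right) \left(\sqrt{\left(-115\right)^{2} + 13^{2}} + \left(-13 - 75\right) \left(-20\right)\right) = \left(-46966 + \left(16012 + 17496\right)\right) \left(\sqrt{13225 + 169} - -1760\right) = \left(-46966 + 33508\right) \left(\sqrt{13394} + 1760\right) = - 13458 \left(1760 + \sqrt{13394}\right) = -23686080 - 13458 \sqrt{13394}$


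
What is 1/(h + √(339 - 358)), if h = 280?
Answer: 280/78419 - I*√19/78419 ≈ 0.0035706 - 5.5585e-5*I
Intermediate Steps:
1/(h + √(339 - 358)) = 1/(280 + √(339 - 358)) = 1/(280 + √(-19)) = 1/(280 + I*√19)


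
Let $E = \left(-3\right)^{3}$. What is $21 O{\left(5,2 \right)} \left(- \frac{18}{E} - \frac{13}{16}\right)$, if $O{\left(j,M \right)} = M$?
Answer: $- \frac{49}{8} \approx -6.125$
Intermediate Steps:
$E = -27$
$21 O{\left(5,2 \right)} \left(- \frac{18}{E} - \frac{13}{16}\right) = 21 \cdot 2 \left(- \frac{18}{-27} - \frac{13}{16}\right) = 42 \left(\left(-18\right) \left(- \frac{1}{27}\right) - \frac{13}{16}\right) = 42 \left(\frac{2}{3} - \frac{13}{16}\right) = 42 \left(- \frac{7}{48}\right) = - \frac{49}{8}$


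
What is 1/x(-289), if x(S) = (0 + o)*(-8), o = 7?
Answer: -1/56 ≈ -0.017857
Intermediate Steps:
x(S) = -56 (x(S) = (0 + 7)*(-8) = 7*(-8) = -56)
1/x(-289) = 1/(-56) = -1/56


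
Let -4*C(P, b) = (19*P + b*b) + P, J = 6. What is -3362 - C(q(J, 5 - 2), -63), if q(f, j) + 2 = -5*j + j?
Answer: -9759/4 ≈ -2439.8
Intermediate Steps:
q(f, j) = -2 - 4*j (q(f, j) = -2 + (-5*j + j) = -2 - 4*j)
C(P, b) = -5*P - b²/4 (C(P, b) = -((19*P + b*b) + P)/4 = -((19*P + b²) + P)/4 = -((b² + 19*P) + P)/4 = -(b² + 20*P)/4 = -5*P - b²/4)
-3362 - C(q(J, 5 - 2), -63) = -3362 - (-5*(-2 - 4*(5 - 2)) - ¼*(-63)²) = -3362 - (-5*(-2 - 4*3) - ¼*3969) = -3362 - (-5*(-2 - 12) - 3969/4) = -3362 - (-5*(-14) - 3969/4) = -3362 - (70 - 3969/4) = -3362 - 1*(-3689/4) = -3362 + 3689/4 = -9759/4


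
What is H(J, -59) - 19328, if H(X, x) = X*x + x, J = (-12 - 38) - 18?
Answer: -15375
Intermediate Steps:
J = -68 (J = -50 - 18 = -68)
H(X, x) = x + X*x
H(J, -59) - 19328 = -59*(1 - 68) - 19328 = -59*(-67) - 19328 = 3953 - 19328 = -15375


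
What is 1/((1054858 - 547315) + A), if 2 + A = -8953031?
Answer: -1/8445490 ≈ -1.1841e-7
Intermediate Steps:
A = -8953033 (A = -2 - 8953031 = -8953033)
1/((1054858 - 547315) + A) = 1/((1054858 - 547315) - 8953033) = 1/(507543 - 8953033) = 1/(-8445490) = -1/8445490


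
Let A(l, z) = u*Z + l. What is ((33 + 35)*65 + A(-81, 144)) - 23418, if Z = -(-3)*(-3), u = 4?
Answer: -19115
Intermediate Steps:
Z = -9 (Z = -3*3 = -9)
A(l, z) = -36 + l (A(l, z) = 4*(-9) + l = -36 + l)
((33 + 35)*65 + A(-81, 144)) - 23418 = ((33 + 35)*65 + (-36 - 81)) - 23418 = (68*65 - 117) - 23418 = (4420 - 117) - 23418 = 4303 - 23418 = -19115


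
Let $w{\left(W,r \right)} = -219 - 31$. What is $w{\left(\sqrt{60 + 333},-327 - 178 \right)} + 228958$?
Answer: $228708$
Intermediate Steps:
$w{\left(W,r \right)} = -250$
$w{\left(\sqrt{60 + 333},-327 - 178 \right)} + 228958 = -250 + 228958 = 228708$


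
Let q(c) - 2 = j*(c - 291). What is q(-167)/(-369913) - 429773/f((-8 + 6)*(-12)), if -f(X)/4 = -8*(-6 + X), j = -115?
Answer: -159008958821/213069888 ≈ -746.28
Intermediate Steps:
q(c) = 33467 - 115*c (q(c) = 2 - 115*(c - 291) = 2 - 115*(-291 + c) = 2 + (33465 - 115*c) = 33467 - 115*c)
f(X) = -192 + 32*X (f(X) = -(-32)*(-6 + X) = -4*(48 - 8*X) = -192 + 32*X)
q(-167)/(-369913) - 429773/f((-8 + 6)*(-12)) = (33467 - 115*(-167))/(-369913) - 429773/(-192 + 32*((-8 + 6)*(-12))) = (33467 + 19205)*(-1/369913) - 429773/(-192 + 32*(-2*(-12))) = 52672*(-1/369913) - 429773/(-192 + 32*24) = -52672/369913 - 429773/(-192 + 768) = -52672/369913 - 429773/576 = -159008958821/213069888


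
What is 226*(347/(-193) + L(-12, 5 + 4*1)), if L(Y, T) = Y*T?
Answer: -4789166/193 ≈ -24814.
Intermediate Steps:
L(Y, T) = T*Y
226*(347/(-193) + L(-12, 5 + 4*1)) = 226*(347/(-193) + (5 + 4*1)*(-12)) = 226*(347*(-1/193) + (5 + 4)*(-12)) = 226*(-347/193 + 9*(-12)) = 226*(-347/193 - 108) = 226*(-21191/193) = -4789166/193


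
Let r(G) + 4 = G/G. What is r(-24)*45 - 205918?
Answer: -206053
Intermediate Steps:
r(G) = -3 (r(G) = -4 + G/G = -4 + 1 = -3)
r(-24)*45 - 205918 = -3*45 - 205918 = -135 - 205918 = -206053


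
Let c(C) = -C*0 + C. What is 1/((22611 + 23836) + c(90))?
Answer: 1/46537 ≈ 2.1488e-5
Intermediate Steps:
c(C) = C (c(C) = 0 + C = C)
1/((22611 + 23836) + c(90)) = 1/((22611 + 23836) + 90) = 1/(46447 + 90) = 1/46537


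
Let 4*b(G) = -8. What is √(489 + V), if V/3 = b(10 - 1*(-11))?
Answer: √483 ≈ 21.977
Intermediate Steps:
b(G) = -2 (b(G) = (¼)*(-8) = -2)
V = -6 (V = 3*(-2) = -6)
√(489 + V) = √(489 - 6) = √483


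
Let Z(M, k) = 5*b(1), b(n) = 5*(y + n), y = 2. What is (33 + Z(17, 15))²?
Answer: 11664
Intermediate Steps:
b(n) = 10 + 5*n (b(n) = 5*(2 + n) = 10 + 5*n)
Z(M, k) = 75 (Z(M, k) = 5*(10 + 5*1) = 5*(10 + 5) = 5*15 = 75)
(33 + Z(17, 15))² = (33 + 75)² = 108² = 11664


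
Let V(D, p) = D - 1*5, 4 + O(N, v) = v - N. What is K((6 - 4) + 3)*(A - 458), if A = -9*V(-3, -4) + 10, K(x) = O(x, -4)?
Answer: 4888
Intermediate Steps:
O(N, v) = -4 + v - N (O(N, v) = -4 + (v - N) = -4 + v - N)
K(x) = -8 - x (K(x) = -4 - 4 - x = -8 - x)
V(D, p) = -5 + D (V(D, p) = D - 5 = -5 + D)
A = 82 (A = -9*(-5 - 3) + 10 = -9*(-8) + 10 = 72 + 10 = 82)
K((6 - 4) + 3)*(A - 458) = (-8 - ((6 - 4) + 3))*(82 - 458) = (-8 - (2 + 3))*(-376) = (-8 - 1*5)*(-376) = (-8 - 5)*(-376) = -13*(-376) = 4888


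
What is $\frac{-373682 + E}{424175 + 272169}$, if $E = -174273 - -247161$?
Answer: $- \frac{150397}{348172} \approx -0.43196$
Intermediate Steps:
$E = 72888$ ($E = -174273 + 247161 = 72888$)
$\frac{-373682 + E}{424175 + 272169} = \frac{-373682 + 72888}{424175 + 272169} = - \frac{300794}{696344} = \left(-300794\right) \frac{1}{696344} = - \frac{150397}{348172}$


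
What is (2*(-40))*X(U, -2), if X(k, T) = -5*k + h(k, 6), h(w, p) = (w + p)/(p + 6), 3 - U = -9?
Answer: 4680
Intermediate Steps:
U = 12 (U = 3 - 1*(-9) = 3 + 9 = 12)
h(w, p) = (p + w)/(6 + p)
X(k, T) = ½ - 59*k/12 (X(k, T) = -5*k + (6 + k)/(6 + 6) = -5*k + (6 + k)/12 = -5*k + (½ + k/12) = ½ - 59*k/12)
(2*(-40))*X(U, -2) = (2*(-40))*(½ - 59/12*12) = -80*(½ - 59) = -80*(-117/2) = 4680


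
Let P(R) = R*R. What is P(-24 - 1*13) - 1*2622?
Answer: -1253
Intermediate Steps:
P(R) = R**2
P(-24 - 1*13) - 1*2622 = (-24 - 1*13)**2 - 1*2622 = (-24 - 13)**2 - 2622 = (-37)**2 - 2622 = 1369 - 2622 = -1253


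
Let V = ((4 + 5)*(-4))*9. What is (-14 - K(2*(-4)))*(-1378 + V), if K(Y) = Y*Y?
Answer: 132756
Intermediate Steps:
K(Y) = Y²
V = -324 (V = (9*(-4))*9 = -36*9 = -324)
(-14 - K(2*(-4)))*(-1378 + V) = (-14 - (2*(-4))²)*(-1378 - 324) = (-14 - 1*(-8)²)*(-1702) = (-14 - 1*64)*(-1702) = (-14 - 64)*(-1702) = -78*(-1702) = 132756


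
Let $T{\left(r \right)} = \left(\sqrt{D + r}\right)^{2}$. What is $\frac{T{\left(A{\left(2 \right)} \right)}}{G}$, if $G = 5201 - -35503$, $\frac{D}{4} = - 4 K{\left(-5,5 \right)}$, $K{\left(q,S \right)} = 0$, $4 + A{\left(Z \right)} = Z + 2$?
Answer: $0$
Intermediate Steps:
$A{\left(Z \right)} = -2 + Z$ ($A{\left(Z \right)} = -4 + \left(Z + 2\right) = -4 + \left(2 + Z\right) = -2 + Z$)
$D = 0$ ($D = 4 \left(\left(-4\right) 0\right) = 4 \cdot 0 = 0$)
$G = 40704$ ($G = 5201 + 35503 = 40704$)
$T{\left(r \right)} = r$ ($T{\left(r \right)} = \left(\sqrt{0 + r}\right)^{2} = \left(\sqrt{r}\right)^{2} = r$)
$\frac{T{\left(A{\left(2 \right)} \right)}}{G} = \frac{-2 + 2}{40704} = 0 \cdot \frac{1}{40704} = 0$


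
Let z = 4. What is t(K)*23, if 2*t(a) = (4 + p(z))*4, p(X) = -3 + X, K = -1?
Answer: 230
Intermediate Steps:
t(a) = 10 (t(a) = ((4 + (-3 + 4))*4)/2 = ((4 + 1)*4)/2 = (5*4)/2 = (½)*20 = 10)
t(K)*23 = 10*23 = 230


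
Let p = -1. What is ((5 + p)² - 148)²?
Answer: 17424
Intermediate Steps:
((5 + p)² - 148)² = ((5 - 1)² - 148)² = (4² - 148)² = (16 - 148)² = (-132)² = 17424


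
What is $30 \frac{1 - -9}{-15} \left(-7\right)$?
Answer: $140$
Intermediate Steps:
$30 \frac{1 - -9}{-15} \left(-7\right) = 30 \left(1 + 9\right) \left(- \frac{1}{15}\right) \left(-7\right) = 30 \cdot 10 \left(- \frac{1}{15}\right) \left(-7\right) = 30 \left(- \frac{2}{3}\right) \left(-7\right) = \left(-20\right) \left(-7\right) = 140$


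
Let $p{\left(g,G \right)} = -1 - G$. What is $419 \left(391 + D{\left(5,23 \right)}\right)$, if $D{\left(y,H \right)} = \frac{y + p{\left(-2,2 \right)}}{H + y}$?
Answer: $\frac{2294025}{14} \approx 1.6386 \cdot 10^{5}$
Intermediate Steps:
$D{\left(y,H \right)} = \frac{-3 + y}{H + y}$ ($D{\left(y,H \right)} = \frac{y - 3}{H + y} = \frac{-3 + y}{H + y}$)
$419 \left(391 + D{\left(5,23 \right)}\right) = 419 \left(391 + \frac{-3 + 5}{23 + 5}\right) = 419 \left(391 + \frac{1}{28} \cdot 2\right) = 419 \left(391 + \frac{1}{14}\right) = 419 \cdot \frac{5475}{14} = \frac{2294025}{14}$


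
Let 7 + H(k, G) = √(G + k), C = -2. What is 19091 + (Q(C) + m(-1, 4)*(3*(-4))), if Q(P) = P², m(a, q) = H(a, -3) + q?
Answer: 19131 - 24*I ≈ 19131.0 - 24.0*I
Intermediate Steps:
H(k, G) = -7 + √(G + k)
m(a, q) = -7 + q + √(-3 + a) (m(a, q) = (-7 + √(-3 + a)) + q = -7 + q + √(-3 + a))
19091 + (Q(C) + m(-1, 4)*(3*(-4))) = 19091 + ((-2)² + (-7 + 4 + √(-3 - 1))*(3*(-4))) = 19091 + (4 + (-7 + 4 + √(-4))*(-12)) = 19091 + (4 + (-7 + 4 + 2*I)*(-12)) = 19091 + (4 + (-3 + 2*I)*(-12)) = 19091 + (4 + (36 - 24*I)) = 19091 + (40 - 24*I) = 19131 - 24*I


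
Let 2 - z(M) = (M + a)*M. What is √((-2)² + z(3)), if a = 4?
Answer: I*√15 ≈ 3.873*I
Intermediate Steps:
z(M) = 2 - M*(4 + M) (z(M) = 2 - (M + 4)*M = 2 - (4 + M)*M = 2 - M*(4 + M))
√((-2)² + z(3)) = √((-2)² + (2 - 1*3² - 4*3)) = √(4 + (2 - 1*9 - 12)) = √(4 + (2 - 9 - 12)) = √(4 - 19) = √(-15) = I*√15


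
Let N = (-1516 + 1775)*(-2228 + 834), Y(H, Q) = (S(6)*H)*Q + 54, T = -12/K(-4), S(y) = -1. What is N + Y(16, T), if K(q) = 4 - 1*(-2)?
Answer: -360960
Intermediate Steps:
K(q) = 6 (K(q) = 4 + 2 = 6)
T = -2 (T = -12/6 = -12*1/6 = -2)
Y(H, Q) = 54 - H*Q (Y(H, Q) = (-H)*Q + 54 = -H*Q + 54 = 54 - H*Q)
N = -361046 (N = 259*(-1394) = -361046)
N + Y(16, T) = -361046 + (54 - 1*16*(-2)) = -361046 + (54 + 32) = -361046 + 86 = -360960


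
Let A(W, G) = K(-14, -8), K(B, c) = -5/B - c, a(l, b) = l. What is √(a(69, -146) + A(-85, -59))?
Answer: 19*√42/14 ≈ 8.7953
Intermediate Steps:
K(B, c) = -c - 5/B
A(W, G) = 117/14 (A(W, G) = -1*(-8) - 5/(-14) = 8 - 5*(-1/14) = 8 + 5/14 = 117/14)
√(a(69, -146) + A(-85, -59)) = √(69 + 117/14) = √(1083/14) = 19*√42/14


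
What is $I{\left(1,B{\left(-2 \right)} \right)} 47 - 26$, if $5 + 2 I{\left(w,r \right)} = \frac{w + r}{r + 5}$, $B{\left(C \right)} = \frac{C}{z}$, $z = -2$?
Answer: $- \frac{407}{3} \approx -135.67$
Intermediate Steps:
$B{\left(C \right)} = - \frac{C}{2}$ ($B{\left(C \right)} = \frac{C}{-2} = C \left(- \frac{1}{2}\right) = - \frac{C}{2}$)
$I{\left(w,r \right)} = - \frac{5}{2} + \frac{r + w}{2 \left(5 + r\right)}$ ($I{\left(w,r \right)} = - \frac{5}{2} + \frac{\left(w + r\right) \frac{1}{r + 5}}{2} = - \frac{5}{2} + \frac{\left(r + w\right) \frac{1}{5 + r}}{2} = - \frac{5}{2} + \frac{\frac{1}{5 + r} \left(r + w\right)}{2} = - \frac{5}{2} + \frac{r + w}{2 \left(5 + r\right)}$)
$I{\left(1,B{\left(-2 \right)} \right)} 47 - 26 = \frac{-25 + 1 - 4 \left(\left(- \frac{1}{2}\right) \left(-2\right)\right)}{2 \left(5 - -1\right)} 47 - 26 = \frac{-25 + 1 - 4}{2 \left(5 + 1\right)} 47 - 26 = \frac{-25 + 1 - 4}{2 \cdot 6} \cdot 47 - 26 = \frac{1}{2} \cdot \frac{1}{6} \left(-28\right) 47 - 26 = \left(- \frac{7}{3}\right) 47 - 26 = - \frac{329}{3} - 26 = - \frac{407}{3}$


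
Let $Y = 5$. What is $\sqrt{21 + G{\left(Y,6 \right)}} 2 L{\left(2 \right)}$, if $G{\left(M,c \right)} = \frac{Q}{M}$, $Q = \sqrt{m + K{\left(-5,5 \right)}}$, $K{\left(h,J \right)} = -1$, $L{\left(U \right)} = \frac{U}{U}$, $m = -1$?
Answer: $\frac{2 \sqrt{525 + 5 i \sqrt{2}}}{5} \approx 9.1654 + 0.06172 i$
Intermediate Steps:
$L{\left(U \right)} = 1$
$Q = i \sqrt{2}$ ($Q = \sqrt{-1 - 1} = \sqrt{-2} = i \sqrt{2} \approx 1.4142 i$)
$G{\left(M,c \right)} = \frac{i \sqrt{2}}{M}$
$\sqrt{21 + G{\left(Y,6 \right)}} 2 L{\left(2 \right)} = \sqrt{21 + \frac{i \sqrt{2}}{5}} \cdot 2 \cdot 1 = 2 \sqrt{21 + \frac{i \sqrt{2}}{5}} \cdot 1 = 2 \sqrt{21 + \frac{i \sqrt{2}}{5}}$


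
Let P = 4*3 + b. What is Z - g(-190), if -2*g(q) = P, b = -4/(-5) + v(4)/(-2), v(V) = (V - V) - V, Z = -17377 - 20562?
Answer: -189658/5 ≈ -37932.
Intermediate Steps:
Z = -37939
v(V) = -V (v(V) = 0 - V = -V)
b = 14/5 (b = -4/(-5) - 1*4/(-2) = -4*(-1/5) - 4*(-1/2) = 4/5 + 2 = 14/5 ≈ 2.8000)
P = 74/5 (P = 4*3 + 14/5 = 12 + 14/5 = 74/5 ≈ 14.800)
g(q) = -37/5 (g(q) = -1/2*74/5 = -37/5)
Z - g(-190) = -37939 - 1*(-37/5) = -37939 + 37/5 = -189658/5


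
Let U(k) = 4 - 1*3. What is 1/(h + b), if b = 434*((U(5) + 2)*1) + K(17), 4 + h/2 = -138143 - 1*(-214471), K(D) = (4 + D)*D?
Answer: 1/154307 ≈ 6.4806e-6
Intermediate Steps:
U(k) = 1 (U(k) = 4 - 3 = 1)
K(D) = D*(4 + D)
h = 152648 (h = -8 + 2*(-138143 - 1*(-214471)) = -8 + 2*(-138143 + 214471) = -8 + 2*76328 = -8 + 152656 = 152648)
b = 1659 (b = 434*((1 + 2)*1) + 17*(4 + 17) = 434*(3*1) + 17*21 = 434*3 + 357 = 1302 + 357 = 1659)
1/(h + b) = 1/(152648 + 1659) = 1/154307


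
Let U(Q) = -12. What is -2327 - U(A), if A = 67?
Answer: -2315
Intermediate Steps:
-2327 - U(A) = -2327 - 1*(-12) = -2327 + 12 = -2315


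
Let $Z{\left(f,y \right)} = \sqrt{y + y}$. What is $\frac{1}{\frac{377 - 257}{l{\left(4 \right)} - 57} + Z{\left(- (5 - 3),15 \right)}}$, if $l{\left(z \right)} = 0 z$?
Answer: $\frac{76}{923} + \frac{361 \sqrt{30}}{9230} \approx 0.29656$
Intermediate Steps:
$Z{\left(f,y \right)} = \sqrt{2} \sqrt{y}$ ($Z{\left(f,y \right)} = \sqrt{2 y} = \sqrt{2} \sqrt{y}$)
$l{\left(z \right)} = 0$
$\frac{1}{\frac{377 - 257}{l{\left(4 \right)} - 57} + Z{\left(- (5 - 3),15 \right)}} = \frac{1}{\frac{377 - 257}{0 - 57} + \sqrt{2} \sqrt{15}} = \frac{1}{\frac{120}{-57} + \sqrt{30}} = \frac{1}{120 \left(- \frac{1}{57}\right) + \sqrt{30}} = \frac{1}{- \frac{40}{19} + \sqrt{30}}$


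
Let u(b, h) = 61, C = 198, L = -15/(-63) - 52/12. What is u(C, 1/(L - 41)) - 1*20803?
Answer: -20742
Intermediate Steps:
L = -86/21 (L = -15*(-1/63) - 52*1/12 = 5/21 - 13/3 = -86/21 ≈ -4.0952)
u(C, 1/(L - 41)) - 1*20803 = 61 - 1*20803 = 61 - 20803 = -20742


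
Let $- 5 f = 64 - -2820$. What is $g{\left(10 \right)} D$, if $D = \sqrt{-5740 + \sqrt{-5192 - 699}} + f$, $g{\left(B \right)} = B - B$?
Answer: $0$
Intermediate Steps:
$g{\left(B \right)} = 0$
$f = - \frac{2884}{5}$ ($f = - \frac{64 - -2820}{5} = - \frac{64 + 2820}{5} = \left(- \frac{1}{5}\right) 2884 = - \frac{2884}{5} \approx -576.8$)
$D = - \frac{2884}{5} + \sqrt{-5740 + i \sqrt{5891}}$ ($D = \sqrt{-5740 + \sqrt{-5192 - 699}} - \frac{2884}{5} = \sqrt{-5740 + \sqrt{-5891}} - \frac{2884}{5} = \sqrt{-5740 + i \sqrt{5891}} - \frac{2884}{5} = - \frac{2884}{5} + \sqrt{-5740 + i \sqrt{5891}} \approx -576.29 + 75.765 i$)
$g{\left(10 \right)} D = 0 \left(- \frac{2884}{5} + \sqrt{-5740 + i \sqrt{5891}}\right) = 0$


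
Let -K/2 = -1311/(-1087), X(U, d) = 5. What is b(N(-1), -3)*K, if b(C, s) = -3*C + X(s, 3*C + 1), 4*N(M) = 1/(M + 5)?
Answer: -100947/8696 ≈ -11.608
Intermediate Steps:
N(M) = 1/(4*(5 + M)) (N(M) = 1/(4*(M + 5)) = 1/(4*(5 + M)))
b(C, s) = 5 - 3*C (b(C, s) = -3*C + 5 = 5 - 3*C)
K = -2622/1087 (K = -(-2622)/(-1087) = -(-2622)*(-1)/1087 = -2*1311/1087 = -2622/1087 ≈ -2.4121)
b(N(-1), -3)*K = (5 - 3/(4*(5 - 1)))*(-2622/1087) = (5 - 3/(4*4))*(-2622/1087) = (5 - 3*1/16)*(-2622/1087) = (5 - 3/16)*(-2622/1087) = (77/16)*(-2622/1087) = -100947/8696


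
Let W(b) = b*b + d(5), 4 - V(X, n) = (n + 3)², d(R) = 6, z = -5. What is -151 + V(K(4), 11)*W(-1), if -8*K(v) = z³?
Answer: -1495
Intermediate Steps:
K(v) = 125/8 (K(v) = -⅛*(-5)³ = -⅛*(-125) = 125/8)
V(X, n) = 4 - (3 + n)² (V(X, n) = 4 - (n + 3)² = 4 - (3 + n)²)
W(b) = 6 + b² (W(b) = b*b + 6 = b² + 6 = 6 + b²)
-151 + V(K(4), 11)*W(-1) = -151 + (4 - (3 + 11)²)*(6 + (-1)²) = -151 + (4 - 1*14²)*(6 + 1) = -151 + (4 - 1*196)*7 = -151 + (4 - 196)*7 = -151 - 192*7 = -151 - 1344 = -1495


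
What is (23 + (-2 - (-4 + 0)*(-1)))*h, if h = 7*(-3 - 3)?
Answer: -714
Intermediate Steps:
h = -42 (h = 7*(-6) = -42)
(23 + (-2 - (-4 + 0)*(-1)))*h = (23 + (-2 - (-4 + 0)*(-1)))*(-42) = (23 + (-2 - (-4)*(-1)))*(-42) = (23 + (-2 - 1*4))*(-42) = (23 + (-2 - 4))*(-42) = (23 - 6)*(-42) = 17*(-42) = -714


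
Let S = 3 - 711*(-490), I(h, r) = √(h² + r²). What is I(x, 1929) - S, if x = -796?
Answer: -348393 + √4354657 ≈ -3.4631e+5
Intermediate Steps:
S = 348393 (S = 3 + 348390 = 348393)
I(x, 1929) - S = √((-796)² + 1929²) - 1*348393 = √(633616 + 3721041) - 348393 = √4354657 - 348393 = -348393 + √4354657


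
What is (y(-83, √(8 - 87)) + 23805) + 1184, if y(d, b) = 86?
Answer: 25075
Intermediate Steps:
(y(-83, √(8 - 87)) + 23805) + 1184 = (86 + 23805) + 1184 = 23891 + 1184 = 25075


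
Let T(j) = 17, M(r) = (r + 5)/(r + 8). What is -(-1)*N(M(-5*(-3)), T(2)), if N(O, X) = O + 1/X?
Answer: 363/391 ≈ 0.92839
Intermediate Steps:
M(r) = (5 + r)/(8 + r)
-(-1)*N(M(-5*(-3)), T(2)) = -(-1)*((5 - 5*(-3))/(8 - 5*(-3)) + 1/17) = -(-1)*((5 + 15)/(8 + 15) + 1/17) = -(-1)*(20/23 + 1/17) = -(-1)*363/391 = -1*(-363/391) = 363/391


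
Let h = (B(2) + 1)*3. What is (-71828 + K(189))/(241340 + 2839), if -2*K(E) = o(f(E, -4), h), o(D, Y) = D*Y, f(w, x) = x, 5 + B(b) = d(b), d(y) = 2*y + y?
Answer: -71816/244179 ≈ -0.29411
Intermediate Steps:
d(y) = 3*y
B(b) = -5 + 3*b
h = 6 (h = ((-5 + 3*2) + 1)*3 = ((-5 + 6) + 1)*3 = (1 + 1)*3 = 2*3 = 6)
K(E) = 12 (K(E) = -(-2)*6 = -½*(-24) = 12)
(-71828 + K(189))/(241340 + 2839) = (-71828 + 12)/(241340 + 2839) = -71816/244179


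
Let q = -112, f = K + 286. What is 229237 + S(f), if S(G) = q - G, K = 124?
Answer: 228715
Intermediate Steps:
f = 410 (f = 124 + 286 = 410)
S(G) = -112 - G
229237 + S(f) = 229237 + (-112 - 1*410) = 229237 + (-112 - 410) = 229237 - 522 = 228715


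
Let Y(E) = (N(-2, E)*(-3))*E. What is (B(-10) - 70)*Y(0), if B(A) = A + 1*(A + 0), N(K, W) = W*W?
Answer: 0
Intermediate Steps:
N(K, W) = W**2
Y(E) = -3*E**3 (Y(E) = (E**2*(-3))*E = (-3*E**2)*E = -3*E**3)
B(A) = 2*A (B(A) = A + 1*A = A + A = 2*A)
(B(-10) - 70)*Y(0) = (2*(-10) - 70)*(-3*0**3) = (-20 - 70)*(-3*0) = -90*0 = 0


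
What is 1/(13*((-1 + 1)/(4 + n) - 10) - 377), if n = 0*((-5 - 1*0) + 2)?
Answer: -1/507 ≈ -0.0019724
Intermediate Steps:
n = 0 (n = 0*((-5 + 0) + 2) = 0*(-5 + 2) = 0*(-3) = 0)
1/(13*((-1 + 1)/(4 + n) - 10) - 377) = 1/(13*((-1 + 1)/(4 + 0) - 10) - 377) = 1/(13*(0/4 - 10) - 377) = 1/(13*(0*(¼) - 10) - 377) = 1/(13*(0 - 10) - 377) = 1/(13*(-10) - 377) = 1/(-130 - 377) = 1/(-507) = -1/507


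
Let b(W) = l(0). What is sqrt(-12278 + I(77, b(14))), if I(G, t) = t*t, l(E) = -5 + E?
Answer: I*sqrt(12253) ≈ 110.69*I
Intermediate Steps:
b(W) = -5 (b(W) = -5 + 0 = -5)
I(G, t) = t**2
sqrt(-12278 + I(77, b(14))) = sqrt(-12278 + (-5)**2) = sqrt(-12278 + 25) = sqrt(-12253) = I*sqrt(12253)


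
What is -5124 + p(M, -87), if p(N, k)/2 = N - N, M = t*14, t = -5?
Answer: -5124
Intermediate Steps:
M = -70 (M = -5*14 = -70)
p(N, k) = 0 (p(N, k) = 2*(N - N) = 2*0 = 0)
-5124 + p(M, -87) = -5124 + 0 = -5124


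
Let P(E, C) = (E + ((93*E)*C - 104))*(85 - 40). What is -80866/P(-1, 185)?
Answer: 40433/389475 ≈ 0.10381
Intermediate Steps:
P(E, C) = -4680 + 45*E + 4185*C*E (P(E, C) = (E + (93*C*E - 104))*45 = (E + (-104 + 93*C*E))*45 = (-104 + E + 93*C*E)*45 = -4680 + 45*E + 4185*C*E)
-80866/P(-1, 185) = -80866/(-4680 + 45*(-1) + 4185*185*(-1)) = -80866/(-4680 - 45 - 774225) = -80866/(-778950) = -80866*(-1/778950) = 40433/389475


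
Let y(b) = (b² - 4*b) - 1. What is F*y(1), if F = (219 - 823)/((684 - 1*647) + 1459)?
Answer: 302/187 ≈ 1.6150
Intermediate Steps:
y(b) = -1 + b² - 4*b
F = -151/374 (F = -604/((684 - 647) + 1459) = -604/(37 + 1459) = -604/1496 = -604*1/1496 = -151/374 ≈ -0.40374)
F*y(1) = -151*(-1 + 1² - 4*1)/374 = -151*(-1 + 1 - 4)/374 = -151/374*(-4) = 302/187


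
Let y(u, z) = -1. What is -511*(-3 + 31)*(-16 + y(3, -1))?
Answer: 243236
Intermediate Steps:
-511*(-3 + 31)*(-16 + y(3, -1)) = -511*(-3 + 31)*(-16 - 1) = -14308*(-17) = -511*(-476) = 243236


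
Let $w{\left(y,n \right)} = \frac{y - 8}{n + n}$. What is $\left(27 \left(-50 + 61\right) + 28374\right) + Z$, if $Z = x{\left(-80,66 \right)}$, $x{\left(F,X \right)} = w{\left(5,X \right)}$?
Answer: $\frac{1261523}{44} \approx 28671.0$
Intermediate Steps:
$w{\left(y,n \right)} = \frac{-8 + y}{2 n}$
$x{\left(F,X \right)} = - \frac{3}{2 X}$ ($x{\left(F,X \right)} = \frac{-8 + 5}{2 X} = \frac{1}{2} \frac{1}{X} \left(-3\right) = - \frac{3}{2 X}$)
$Z = - \frac{1}{44}$ ($Z = - \frac{3}{2 \cdot 66} = \left(- \frac{3}{2}\right) \frac{1}{66} = - \frac{1}{44} \approx -0.022727$)
$\left(27 \left(-50 + 61\right) + 28374\right) + Z = \left(27 \left(-50 + 61\right) + 28374\right) - \frac{1}{44} = \left(27 \cdot 11 + 28374\right) - \frac{1}{44} = \left(297 + 28374\right) - \frac{1}{44} = 28671 - \frac{1}{44} = \frac{1261523}{44}$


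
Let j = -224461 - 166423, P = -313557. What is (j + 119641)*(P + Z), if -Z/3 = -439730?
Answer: -272770911819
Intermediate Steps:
Z = 1319190 (Z = -3*(-439730) = 1319190)
j = -390884
(j + 119641)*(P + Z) = (-390884 + 119641)*(-313557 + 1319190) = -271243*1005633 = -272770911819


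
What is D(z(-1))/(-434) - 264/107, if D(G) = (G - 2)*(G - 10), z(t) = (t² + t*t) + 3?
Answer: -112971/46438 ≈ -2.4327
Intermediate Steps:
z(t) = 3 + 2*t² (z(t) = (t² + t²) + 3 = 2*t² + 3 = 3 + 2*t²)
D(G) = (-10 + G)*(-2 + G) (D(G) = (-2 + G)*(-10 + G) = (-10 + G)*(-2 + G))
D(z(-1))/(-434) - 264/107 = (20 + (3 + 2*(-1)²)² - 12*(3 + 2*(-1)²))/(-434) - 264/107 = (20 + (3 + 2*1)² - 12*(3 + 2*1))*(-1/434) - 264*1/107 = (20 + (3 + 2)² - 12*(3 + 2))*(-1/434) - 264/107 = (20 + 5² - 12*5)*(-1/434) - 264/107 = (20 + 25 - 60)*(-1/434) - 264/107 = -15*(-1/434) - 264/107 = 15/434 - 264/107 = -112971/46438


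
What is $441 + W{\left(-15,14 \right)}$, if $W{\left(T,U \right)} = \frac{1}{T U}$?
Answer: $\frac{92609}{210} \approx 441.0$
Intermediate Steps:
$W{\left(T,U \right)} = \frac{1}{T U}$
$441 + W{\left(-15,14 \right)} = 441 + \frac{1}{\left(-15\right) 14} = 441 - \frac{1}{210} = \frac{92609}{210}$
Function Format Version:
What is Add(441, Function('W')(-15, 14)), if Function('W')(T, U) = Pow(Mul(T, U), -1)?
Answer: Rational(92609, 210) ≈ 441.00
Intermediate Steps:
Function('W')(T, U) = Mul(Pow(T, -1), Pow(U, -1))
Add(441, Function('W')(-15, 14)) = Add(441, Mul(Pow(-15, -1), Pow(14, -1))) = Add(441, Mul(Rational(-1, 15), Rational(1, 14))) = Add(441, Rational(-1, 210)) = Rational(92609, 210)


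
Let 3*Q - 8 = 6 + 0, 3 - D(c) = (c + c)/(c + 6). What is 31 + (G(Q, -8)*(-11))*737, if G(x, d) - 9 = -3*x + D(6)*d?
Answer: 170278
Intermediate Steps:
D(c) = 3 - 2*c/(6 + c) (D(c) = 3 - (c + c)/(c + 6) = 3 - 2*c/(6 + c))
Q = 14/3 (Q = 8/3 + (6 + 0)/3 = 8/3 + (1/3)*6 = 8/3 + 2 = 14/3 ≈ 4.6667)
G(x, d) = 9 - 3*x + 2*d (G(x, d) = 9 + (-3*x + ((18 + 6)/(6 + 6))*d) = 9 + (-3*x + (24/12)*d) = 9 + (-3*x + ((1/12)*24)*d) = 9 + (-3*x + 2*d) = 9 - 3*x + 2*d)
31 + (G(Q, -8)*(-11))*737 = 31 + ((9 - 3*14/3 + 2*(-8))*(-11))*737 = 31 + ((9 - 14 - 16)*(-11))*737 = 31 - 21*(-11)*737 = 31 + 231*737 = 31 + 170247 = 170278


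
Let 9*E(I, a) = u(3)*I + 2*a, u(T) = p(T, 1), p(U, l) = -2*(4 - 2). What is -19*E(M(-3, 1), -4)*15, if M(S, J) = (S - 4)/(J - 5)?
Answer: 475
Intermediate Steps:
M(S, J) = (-4 + S)/(-5 + J)
p(U, l) = -4 (p(U, l) = -2*2 = -4)
u(T) = -4
E(I, a) = -4*I/9 + 2*a/9 (E(I, a) = (-4*I + 2*a)/9 = -4*I/9 + 2*a/9)
-19*E(M(-3, 1), -4)*15 = -19*(-4*(-4 - 3)/(9*(-5 + 1)) + (2/9)*(-4))*15 = -19*(-4*(-7)/(9*(-4)) - 8/9)*15 = -19*(-(-1)*(-7)/9 - 8/9)*15 = -19*(-4/9*7/4 - 8/9)*15 = -19*(-7/9 - 8/9)*15 = -19*(-5/3)*15 = (95/3)*15 = 475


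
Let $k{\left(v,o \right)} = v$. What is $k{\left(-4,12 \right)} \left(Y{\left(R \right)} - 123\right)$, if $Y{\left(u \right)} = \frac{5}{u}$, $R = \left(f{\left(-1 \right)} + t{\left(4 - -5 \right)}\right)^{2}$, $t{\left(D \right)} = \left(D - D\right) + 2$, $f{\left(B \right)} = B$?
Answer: $472$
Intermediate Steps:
$t{\left(D \right)} = 2$ ($t{\left(D \right)} = 0 + 2 = 2$)
$R = 1$ ($R = \left(-1 + 2\right)^{2} = 1^{2} = 1$)
$k{\left(-4,12 \right)} \left(Y{\left(R \right)} - 123\right) = - 4 \left(\frac{5}{1} - 123\right) = - 4 \left(5 \cdot 1 - 123\right) = - 4 \left(5 - 123\right) = \left(-4\right) \left(-118\right) = 472$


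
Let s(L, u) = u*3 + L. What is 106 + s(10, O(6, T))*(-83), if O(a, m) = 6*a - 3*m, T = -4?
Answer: -12676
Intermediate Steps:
O(a, m) = -3*m + 6*a
s(L, u) = L + 3*u (s(L, u) = 3*u + L = L + 3*u)
106 + s(10, O(6, T))*(-83) = 106 + (10 + 3*(-3*(-4) + 6*6))*(-83) = 106 + (10 + 3*(12 + 36))*(-83) = 106 + (10 + 3*48)*(-83) = 106 + (10 + 144)*(-83) = 106 + 154*(-83) = 106 - 12782 = -12676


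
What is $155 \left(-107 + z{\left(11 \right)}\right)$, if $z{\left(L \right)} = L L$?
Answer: $2170$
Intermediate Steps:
$z{\left(L \right)} = L^{2}$
$155 \left(-107 + z{\left(11 \right)}\right) = 155 \left(-107 + 11^{2}\right) = 155 \left(-107 + 121\right) = 155 \cdot 14 = 2170$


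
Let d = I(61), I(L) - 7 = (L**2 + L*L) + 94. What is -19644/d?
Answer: -19644/7543 ≈ -2.6043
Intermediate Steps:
I(L) = 101 + 2*L**2 (I(L) = 7 + ((L**2 + L*L) + 94) = 7 + ((L**2 + L**2) + 94) = 7 + (2*L**2 + 94) = 7 + (94 + 2*L**2) = 101 + 2*L**2)
d = 7543 (d = 101 + 2*61**2 = 101 + 2*3721 = 101 + 7442 = 7543)
-19644/d = -19644/7543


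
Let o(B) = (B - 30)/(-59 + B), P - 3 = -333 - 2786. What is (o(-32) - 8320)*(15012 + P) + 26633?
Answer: -9003538365/91 ≈ -9.8940e+7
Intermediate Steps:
P = -3116 (P = 3 + (-333 - 2786) = 3 - 3119 = -3116)
o(B) = (-30 + B)/(-59 + B)
(o(-32) - 8320)*(15012 + P) + 26633 = ((-30 - 32)/(-59 - 32) - 8320)*(15012 - 3116) + 26633 = (-62/(-91) - 8320)*11896 + 26633 = (-1/91*(-62) - 8320)*11896 + 26633 = (62/91 - 8320)*11896 + 26633 = -757058/91*11896 + 26633 = -9005961968/91 + 26633 = -9003538365/91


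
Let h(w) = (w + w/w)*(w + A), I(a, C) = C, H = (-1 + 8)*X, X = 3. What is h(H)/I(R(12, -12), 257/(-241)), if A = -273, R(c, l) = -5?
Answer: 1336104/257 ≈ 5198.9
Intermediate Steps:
H = 21 (H = (-1 + 8)*3 = 7*3 = 21)
h(w) = (1 + w)*(-273 + w) (h(w) = (w + w/w)*(w - 273) = (w + 1)*(-273 + w) = (1 + w)*(-273 + w))
h(H)/I(R(12, -12), 257/(-241)) = (-273 + 21² - 272*21)/((257/(-241))) = (-273 + 441 - 5712)/((257*(-1/241))) = -5544/(-257/241) = -5544*(-241/257) = 1336104/257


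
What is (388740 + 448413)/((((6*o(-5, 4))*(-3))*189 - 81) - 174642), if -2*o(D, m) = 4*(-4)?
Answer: -279051/67313 ≈ -4.1456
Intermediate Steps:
o(D, m) = 8 (o(D, m) = -2*(-4) = -1/2*(-16) = 8)
(388740 + 448413)/((((6*o(-5, 4))*(-3))*189 - 81) - 174642) = (388740 + 448413)/((((6*8)*(-3))*189 - 81) - 174642) = 837153/(((48*(-3))*189 - 81) - 174642) = 837153/((-144*189 - 81) - 174642) = 837153/((-27216 - 81) - 174642) = 837153/(-27297 - 174642) = 837153/(-201939) = 837153*(-1/201939) = -279051/67313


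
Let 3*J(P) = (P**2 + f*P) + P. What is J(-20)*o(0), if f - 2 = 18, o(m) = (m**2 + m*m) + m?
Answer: 0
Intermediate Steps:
o(m) = m + 2*m**2 (o(m) = (m**2 + m**2) + m = 2*m**2 + m = m + 2*m**2)
f = 20 (f = 2 + 18 = 20)
J(P) = 7*P + P**2/3 (J(P) = ((P**2 + 20*P) + P)/3 = (P**2 + 21*P)/3 = 7*P + P**2/3)
J(-20)*o(0) = ((1/3)*(-20)*(21 - 20))*(0*(1 + 2*0)) = ((1/3)*(-20)*1)*(0*(1 + 0)) = -0 = -20/3*0 = 0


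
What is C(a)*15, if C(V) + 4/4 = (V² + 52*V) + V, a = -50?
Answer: -2265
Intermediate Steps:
C(V) = -1 + V² + 53*V (C(V) = -1 + ((V² + 52*V) + V) = -1 + (V² + 53*V) = -1 + V² + 53*V)
C(a)*15 = (-1 + (-50)² + 53*(-50))*15 = (-1 + 2500 - 2650)*15 = -151*15 = -2265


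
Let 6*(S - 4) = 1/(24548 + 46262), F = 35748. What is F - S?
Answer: 15186195839/424860 ≈ 35744.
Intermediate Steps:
S = 1699441/424860 (S = 4 + 1/(6*(24548 + 46262)) = 4 + (⅙)/70810 = 4 + (⅙)*(1/70810) = 4 + 1/424860 = 1699441/424860 ≈ 4.0000)
F - S = 35748 - 1*1699441/424860 = 35748 - 1699441/424860 = 15186195839/424860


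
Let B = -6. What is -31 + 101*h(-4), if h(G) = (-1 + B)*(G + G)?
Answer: 5625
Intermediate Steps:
h(G) = -14*G (h(G) = (-1 - 6)*(G + G) = -14*G)
-31 + 101*h(-4) = -31 + 101*(-14*(-4)) = -31 + 101*56 = -31 + 5656 = 5625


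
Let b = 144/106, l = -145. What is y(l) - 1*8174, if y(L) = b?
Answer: -433150/53 ≈ -8172.6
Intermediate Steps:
b = 72/53 (b = 144*(1/106) = 72/53 ≈ 1.3585)
y(L) = 72/53
y(l) - 1*8174 = 72/53 - 1*8174 = 72/53 - 8174 = -433150/53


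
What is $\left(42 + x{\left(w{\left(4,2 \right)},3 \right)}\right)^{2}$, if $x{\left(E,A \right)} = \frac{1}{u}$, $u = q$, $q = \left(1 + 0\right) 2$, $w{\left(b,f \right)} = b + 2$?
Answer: $\frac{7225}{4} \approx 1806.3$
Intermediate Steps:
$w{\left(b,f \right)} = 2 + b$
$q = 2$ ($q = 1 \cdot 2 = 2$)
$u = 2$
$x{\left(E,A \right)} = \frac{1}{2}$
$\left(42 + x{\left(w{\left(4,2 \right)},3 \right)}\right)^{2} = \left(42 + \frac{1}{2}\right)^{2} = \left(\frac{85}{2}\right)^{2} = \frac{7225}{4}$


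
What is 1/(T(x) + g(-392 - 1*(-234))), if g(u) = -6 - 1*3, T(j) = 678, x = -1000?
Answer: 1/669 ≈ 0.0014948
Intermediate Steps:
g(u) = -9 (g(u) = -6 - 3 = -9)
1/(T(x) + g(-392 - 1*(-234))) = 1/(678 - 9) = 1/669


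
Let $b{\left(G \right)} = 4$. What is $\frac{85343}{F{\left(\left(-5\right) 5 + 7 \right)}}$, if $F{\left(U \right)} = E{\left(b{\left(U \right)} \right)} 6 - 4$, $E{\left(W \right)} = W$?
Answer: $\frac{85343}{20} \approx 4267.1$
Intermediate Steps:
$F{\left(U \right)} = 20$ ($F{\left(U \right)} = 4 \cdot 6 - 4 = 24 - 4 = 20$)
$\frac{85343}{F{\left(\left(-5\right) 5 + 7 \right)}} = \frac{85343}{20}$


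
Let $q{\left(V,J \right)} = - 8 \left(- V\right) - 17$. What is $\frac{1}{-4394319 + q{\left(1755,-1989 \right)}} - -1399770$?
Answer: $\frac{6131406931919}{4380296} \approx 1.3998 \cdot 10^{6}$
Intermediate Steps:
$q{\left(V,J \right)} = -17 + 8 V$ ($q{\left(V,J \right)} = 8 V - 17 = -17 + 8 V$)
$\frac{1}{-4394319 + q{\left(1755,-1989 \right)}} - -1399770 = \frac{1}{-4394319 + \left(-17 + 8 \cdot 1755\right)} - -1399770 = \frac{1}{-4394319 + \left(-17 + 14040\right)} + 1399770 = \frac{1}{-4394319 + 14023} + 1399770 = \frac{1}{-4380296} + 1399770 = - \frac{1}{4380296} + 1399770 = \frac{6131406931919}{4380296}$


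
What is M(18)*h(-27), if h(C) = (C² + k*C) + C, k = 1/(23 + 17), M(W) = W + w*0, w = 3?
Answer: 252477/20 ≈ 12624.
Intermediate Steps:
M(W) = W (M(W) = W + 3*0 = W + 0 = W)
k = 1/40 ≈ 0.025000
h(C) = C² + 41*C/40 (h(C) = (C² + C/40) + C = C² + 41*C/40)
M(18)*h(-27) = 18*((1/40)*(-27)*(41 + 40*(-27))) = 18*((1/40)*(-27)*(41 - 1080)) = 18*((1/40)*(-27)*(-1039)) = 18*(28053/40) = 252477/20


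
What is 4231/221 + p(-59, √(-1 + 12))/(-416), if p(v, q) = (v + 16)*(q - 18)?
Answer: 61117/3536 + 43*√11/416 ≈ 17.627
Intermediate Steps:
p(v, q) = (-18 + q)*(16 + v) (p(v, q) = (16 + v)*(-18 + q) = (-18 + q)*(16 + v))
4231/221 + p(-59, √(-1 + 12))/(-416) = 4231/221 + (-288 - 18*(-59) + 16*√(-1 + 12) + √(-1 + 12)*(-59))/(-416) = 4231*(1/221) + (-288 + 1062 + 16*√11 + √11*(-59))*(-1/416) = 4231/221 + (-288 + 1062 + 16*√11 - 59*√11)*(-1/416) = 4231/221 + (774 - 43*√11)*(-1/416) = 4231/221 + (-387/208 + 43*√11/416) = 61117/3536 + 43*√11/416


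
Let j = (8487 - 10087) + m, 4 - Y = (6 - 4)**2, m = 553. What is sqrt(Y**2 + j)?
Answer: I*sqrt(1047) ≈ 32.357*I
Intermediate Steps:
Y = 0 (Y = 4 - (6 - 4)**2 = 4 - 1*2**2 = 4 - 1*4 = 4 - 4 = 0)
j = -1047 (j = (8487 - 10087) + 553 = -1600 + 553 = -1047)
sqrt(Y**2 + j) = sqrt(0**2 - 1047) = sqrt(0 - 1047) = sqrt(-1047) = I*sqrt(1047)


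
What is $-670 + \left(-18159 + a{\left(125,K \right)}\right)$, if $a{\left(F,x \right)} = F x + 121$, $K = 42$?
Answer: $-13458$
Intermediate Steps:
$a{\left(F,x \right)} = 121 + F x$
$-670 + \left(-18159 + a{\left(125,K \right)}\right) = -670 + \left(-18159 + \left(121 + 125 \cdot 42\right)\right) = -670 + \left(-18159 + \left(121 + 5250\right)\right) = -670 + \left(-18159 + 5371\right) = -670 - 12788 = -13458$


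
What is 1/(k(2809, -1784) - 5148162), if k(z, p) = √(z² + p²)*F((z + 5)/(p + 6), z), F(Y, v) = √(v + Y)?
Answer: -326908287/1681002801412367 - √501400878356258/3362005602824734 ≈ -2.0113e-7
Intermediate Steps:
F(Y, v) = √(Y + v)
k(z, p) = √(z + (5 + z)/(6 + p))*√(p² + z²) (k(z, p) = √(z² + p²)*√((z + 5)/(p + 6) + z) = √(p² + z²)*√((5 + z)/(6 + p) + z) = √(p² + z²)*√(z + (5 + z)/(6 + p)) = √(z + (5 + z)/(6 + p))*√(p² + z²))
1/(k(2809, -1784) - 5148162) = 1/(√((5 + 2809 + 2809*(6 - 1784))/(6 - 1784))*√((-1784)² + 2809²) - 5148162) = 1/(√((5 + 2809 + 2809*(-1778))/(-1778))*√(3182656 + 7890481) - 5148162) = 1/(√(-(5 + 2809 - 4994402)/1778)*√11073137 - 5148162) = 1/(√(-1/1778*(-4991588))*√11073137 - 5148162) = 1/(√(356542/127)*√11073137 - 5148162) = 1/((√45280834/127)*√11073137 - 5148162) = 1/(√501400878356258/127 - 5148162) = 1/(-5148162 + √501400878356258/127)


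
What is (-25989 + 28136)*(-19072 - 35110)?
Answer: -116328754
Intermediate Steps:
(-25989 + 28136)*(-19072 - 35110) = 2147*(-54182) = -116328754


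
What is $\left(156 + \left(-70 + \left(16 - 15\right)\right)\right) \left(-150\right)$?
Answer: $-13050$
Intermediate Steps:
$\left(156 + \left(-70 + \left(16 - 15\right)\right)\right) \left(-150\right) = \left(156 + \left(-70 + 1\right)\right) \left(-150\right) = \left(156 - 69\right) \left(-150\right) = 87 \left(-150\right) = -13050$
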